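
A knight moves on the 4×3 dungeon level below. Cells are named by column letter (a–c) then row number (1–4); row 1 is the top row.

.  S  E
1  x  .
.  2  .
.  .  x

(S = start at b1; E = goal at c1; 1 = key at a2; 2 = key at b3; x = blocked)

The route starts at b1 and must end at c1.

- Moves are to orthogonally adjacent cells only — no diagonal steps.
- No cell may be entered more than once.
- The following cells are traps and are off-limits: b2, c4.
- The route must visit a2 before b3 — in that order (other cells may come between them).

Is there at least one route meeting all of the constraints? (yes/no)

yes

One route that works: b1 → a1 → a2 → a3 → b3 → c3 → c2 → c1.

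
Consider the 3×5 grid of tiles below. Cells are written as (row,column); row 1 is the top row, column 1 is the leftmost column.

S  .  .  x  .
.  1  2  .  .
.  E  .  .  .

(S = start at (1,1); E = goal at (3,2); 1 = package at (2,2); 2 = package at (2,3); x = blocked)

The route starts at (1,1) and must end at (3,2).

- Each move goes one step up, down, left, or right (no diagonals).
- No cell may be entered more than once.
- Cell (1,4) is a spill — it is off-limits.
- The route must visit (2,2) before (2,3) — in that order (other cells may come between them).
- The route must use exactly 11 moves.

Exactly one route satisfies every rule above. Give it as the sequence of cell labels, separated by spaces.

The waypoints must appear in the order (2,2), (2,3), with no cell reused.
Route from (1,1): down to (2,1), right to (2,2), up to (1,2), right to (1,3), down to (2,3), 2× right (reaching (2,5)), down to (3,5), 3× left (reaching (3,2)) — 11 moves in all.
Check: order respected (1 at step 2, 2 at step 5); 11 moves as required.

(1,1) (2,1) (2,2) (1,2) (1,3) (2,3) (2,4) (2,5) (3,5) (3,4) (3,3) (3,2)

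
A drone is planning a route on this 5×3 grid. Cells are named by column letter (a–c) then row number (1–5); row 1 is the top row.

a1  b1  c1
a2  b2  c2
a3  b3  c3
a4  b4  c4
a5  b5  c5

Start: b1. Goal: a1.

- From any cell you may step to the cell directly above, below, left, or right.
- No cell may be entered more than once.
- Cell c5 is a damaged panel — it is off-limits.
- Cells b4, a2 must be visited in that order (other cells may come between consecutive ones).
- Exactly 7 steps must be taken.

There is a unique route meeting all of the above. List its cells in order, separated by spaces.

b1 b2 b3 b4 a4 a3 a2 a1

The waypoints must appear in the order b4, a2, with no cell reused.
Route from b1: 3× down (reaching b4), left to a4, 3× up (reaching a1) — 7 moves in all.
Check: order respected (b4 at step 3, a2 at step 6); 7 moves as required.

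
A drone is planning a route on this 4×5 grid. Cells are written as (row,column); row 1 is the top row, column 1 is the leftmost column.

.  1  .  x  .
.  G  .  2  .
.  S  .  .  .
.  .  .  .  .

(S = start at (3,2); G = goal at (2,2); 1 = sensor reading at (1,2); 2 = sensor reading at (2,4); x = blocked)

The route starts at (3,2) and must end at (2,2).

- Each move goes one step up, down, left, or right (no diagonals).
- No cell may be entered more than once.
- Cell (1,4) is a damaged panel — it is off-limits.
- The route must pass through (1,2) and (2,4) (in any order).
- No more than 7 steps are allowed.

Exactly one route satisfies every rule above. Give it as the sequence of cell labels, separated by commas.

The budget equals the shortest possible length, so every move has to be on a shortest route through the required cells.
Route from (3,2): right 2 to (3,4), up 1 to (2,4), left 1 to (2,3), up 1 to (1,3), left 1 to (1,2), down 1 to (2,2) — 7 moves in all.
Check: all required cells visited; 7 ≤ 7 moves.

(3,2), (3,3), (3,4), (2,4), (2,3), (1,3), (1,2), (2,2)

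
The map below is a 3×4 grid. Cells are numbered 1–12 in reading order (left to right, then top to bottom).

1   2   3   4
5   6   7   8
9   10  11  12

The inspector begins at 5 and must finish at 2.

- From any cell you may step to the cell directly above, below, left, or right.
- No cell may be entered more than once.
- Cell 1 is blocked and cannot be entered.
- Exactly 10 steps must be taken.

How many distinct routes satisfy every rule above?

Need simple routes of exactly 10 moves from 5 to 2 (Manhattan distance 2, so 4 moves are spent on a detour and 4 undoing it).
Enumerating: 5 9 10 6 7 11 12 8 4 3 2 | 5 9 10 11 12 8 4 3 7 6 2.
That gives 2 routes.

2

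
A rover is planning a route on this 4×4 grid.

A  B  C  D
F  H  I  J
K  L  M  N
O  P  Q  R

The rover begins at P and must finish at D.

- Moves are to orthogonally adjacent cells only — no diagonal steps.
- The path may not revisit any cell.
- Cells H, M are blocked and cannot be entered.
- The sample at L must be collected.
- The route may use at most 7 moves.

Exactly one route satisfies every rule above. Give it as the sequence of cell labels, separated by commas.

The 7-move cap with required stops at L leaves no slack for detours.
Route from P: up 1 to L, left 1 to K, up 2 to A, right 3 to D — 7 moves in all.
Check: all required cells visited; 7 ≤ 7 moves.

P, L, K, F, A, B, C, D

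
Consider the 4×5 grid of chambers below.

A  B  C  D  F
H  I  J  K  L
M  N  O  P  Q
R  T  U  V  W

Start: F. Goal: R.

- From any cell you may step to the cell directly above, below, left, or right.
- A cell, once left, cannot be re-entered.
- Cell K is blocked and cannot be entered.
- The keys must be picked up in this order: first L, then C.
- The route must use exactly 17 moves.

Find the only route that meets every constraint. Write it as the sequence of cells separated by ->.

The waypoints must appear in the order L, C, with no cell reused.
Route from F: down 3 to W, left 1 to V, up 1 to P, left 1 to O, down 1 to U, left 1 to T, up 2 to I, right 1 to J, up 1 to C, left 2 to A, down 3 to R — 17 moves in all.
Check: order respected (L at step 1, C at step 12); 17 moves as required.

F -> L -> Q -> W -> V -> P -> O -> U -> T -> N -> I -> J -> C -> B -> A -> H -> M -> R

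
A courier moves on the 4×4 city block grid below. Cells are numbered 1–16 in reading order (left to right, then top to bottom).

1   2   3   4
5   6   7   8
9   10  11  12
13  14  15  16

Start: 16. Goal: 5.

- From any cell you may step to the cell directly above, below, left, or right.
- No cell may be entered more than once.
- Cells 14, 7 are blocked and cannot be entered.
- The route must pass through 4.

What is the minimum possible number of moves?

7

Any route passes through 4 somewhere between 16 and 5. Summing Manhattan distances along the two legs (16 → 4 → 5) gives a lower bound of 3 + 4 = 7 moves.
A route of 7 moves achieves this: 16 → 12 → 8 → 4 → 3 → 2 → 6 → 5.
Since 7 matches the lower bound, it is optimal.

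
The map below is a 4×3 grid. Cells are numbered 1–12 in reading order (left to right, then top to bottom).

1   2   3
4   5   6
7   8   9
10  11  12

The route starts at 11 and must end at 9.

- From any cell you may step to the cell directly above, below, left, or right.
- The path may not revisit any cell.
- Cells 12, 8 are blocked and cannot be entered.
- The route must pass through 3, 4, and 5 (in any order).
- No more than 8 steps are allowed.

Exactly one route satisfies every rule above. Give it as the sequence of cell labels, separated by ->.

The 8-move cap with required stops at 3, 4, 5 leaves no slack for detours.
Route from 11: left to 10, 2× up (reaching 4), right to 5, up to 2, right to 3, 2× down (reaching 9) — 8 moves in all.
Check: all required cells visited; 8 ≤ 8 moves.

11 -> 10 -> 7 -> 4 -> 5 -> 2 -> 3 -> 6 -> 9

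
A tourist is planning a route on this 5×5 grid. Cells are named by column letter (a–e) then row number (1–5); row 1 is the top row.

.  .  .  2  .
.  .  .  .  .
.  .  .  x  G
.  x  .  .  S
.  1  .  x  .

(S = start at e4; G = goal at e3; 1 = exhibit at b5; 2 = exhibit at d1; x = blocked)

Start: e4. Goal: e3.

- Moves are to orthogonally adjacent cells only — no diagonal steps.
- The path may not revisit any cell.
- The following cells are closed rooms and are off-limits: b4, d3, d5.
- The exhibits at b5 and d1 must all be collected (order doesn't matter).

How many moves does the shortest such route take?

Any route passes through b5 and d1 in some order between e4 and e3. Summing Manhattan distances along each leg and taking the cheapest ordering (e4 → b5 → d1 → e3) gives a lower bound of 4 + 6 + 3 = 13 moves.
The shortest route satisfying every rule uses 15 moves: e4 → d4 → c4 → c5 → b5 → a5 → a4 → a3 → a2 → a1 → b1 → c1 → d1 → d2 → e2 → e3.
The no-revisit rule (legs can't share cells) pushes the minimum above the 13-move bound; an exhaustive check rules out every length from 13 to 14, leaving 15 as the minimum.

15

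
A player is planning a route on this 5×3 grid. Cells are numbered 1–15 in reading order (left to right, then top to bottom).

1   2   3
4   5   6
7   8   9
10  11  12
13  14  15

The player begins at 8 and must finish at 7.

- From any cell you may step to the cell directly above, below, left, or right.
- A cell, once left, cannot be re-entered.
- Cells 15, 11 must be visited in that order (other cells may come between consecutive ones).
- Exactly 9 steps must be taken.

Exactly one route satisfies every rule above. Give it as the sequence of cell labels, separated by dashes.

The waypoints must appear in the order 15, 11, with no cell reused.
Route from 8: up 1 to 5, right 1 to 6, down 3 to 15, left 1 to 14, up 1 to 11, left 1 to 10, up 1 to 7 — 9 moves in all.
Check: order respected (15 at step 5, 11 at step 7); 9 moves as required.

8 - 5 - 6 - 9 - 12 - 15 - 14 - 11 - 10 - 7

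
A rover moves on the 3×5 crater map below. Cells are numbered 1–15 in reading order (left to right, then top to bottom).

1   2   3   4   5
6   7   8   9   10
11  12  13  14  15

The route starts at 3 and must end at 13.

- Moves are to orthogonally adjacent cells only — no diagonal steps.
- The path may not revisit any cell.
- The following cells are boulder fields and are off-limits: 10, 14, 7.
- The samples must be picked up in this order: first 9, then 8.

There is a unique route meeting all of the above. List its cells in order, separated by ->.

3 -> 4 -> 9 -> 8 -> 13

The waypoints must appear in the order 9, 8, with no cell reused.
Route from 3: right 1 to 4, down 1 to 9, left 1 to 8, down 1 to 13 — 4 moves in all.
Check: order respected (9 at step 2, 8 at step 3).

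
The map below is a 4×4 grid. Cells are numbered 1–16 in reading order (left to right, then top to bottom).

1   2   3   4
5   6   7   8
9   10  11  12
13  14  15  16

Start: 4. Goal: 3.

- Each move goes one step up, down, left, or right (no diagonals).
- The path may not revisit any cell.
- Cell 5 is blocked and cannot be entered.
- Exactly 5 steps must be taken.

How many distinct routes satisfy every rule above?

Need simple routes of exactly 5 moves from 4 to 3 (Manhattan distance 1, so 2 moves are spent on a detour and 2 undoing it).
Enumerating: 4 8 12 11 7 3 | 4 8 7 6 2 3.
That gives 2 routes.

2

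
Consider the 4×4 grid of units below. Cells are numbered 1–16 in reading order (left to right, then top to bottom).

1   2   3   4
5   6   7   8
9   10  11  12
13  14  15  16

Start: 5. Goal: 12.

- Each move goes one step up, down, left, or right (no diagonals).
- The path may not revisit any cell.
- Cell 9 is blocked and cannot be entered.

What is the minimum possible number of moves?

4

The Manhattan distance from 5 to 12 is |2−3| + |1−4| = 4, so at least 4 moves are needed.
A route of 4 moves achieves this: 5 → 6 → 10 → 11 → 12.
Since 4 matches the lower bound, it is optimal.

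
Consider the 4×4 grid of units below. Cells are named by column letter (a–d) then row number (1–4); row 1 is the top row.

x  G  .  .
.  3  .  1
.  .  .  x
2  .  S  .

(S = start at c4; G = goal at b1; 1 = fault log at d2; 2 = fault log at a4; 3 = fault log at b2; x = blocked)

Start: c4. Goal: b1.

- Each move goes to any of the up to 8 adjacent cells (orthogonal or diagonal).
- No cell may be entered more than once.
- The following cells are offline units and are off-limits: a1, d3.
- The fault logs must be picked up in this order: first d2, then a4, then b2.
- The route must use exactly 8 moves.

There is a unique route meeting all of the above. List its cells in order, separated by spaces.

The waypoints must appear in the order d2, a4, b2, with no cell reused.
Route from c4: up 1 to c3, up-right 1 to d2, left 1 to c2, down-left 2 to a4, up 1 to a3, up-right 1 to b2, up 1 to b1 — 8 moves in all.
Check: order respected (1 at step 2, 2 at step 5, 3 at step 7); 8 moves as required.

c4 c3 d2 c2 b3 a4 a3 b2 b1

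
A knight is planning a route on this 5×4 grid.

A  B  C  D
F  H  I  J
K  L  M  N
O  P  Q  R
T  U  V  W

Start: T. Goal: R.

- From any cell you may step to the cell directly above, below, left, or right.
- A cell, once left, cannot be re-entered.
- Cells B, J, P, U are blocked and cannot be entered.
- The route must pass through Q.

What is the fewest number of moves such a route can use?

Any route passes through Q somewhere between T and R. Summing Manhattan distances along the two legs (T → Q → R) gives a lower bound of 3 + 1 = 4 moves.
That bound ignores the blocked cells. Measuring each leg by the fewest moves that actually steer around them (T→Q: 5; Q→R: 1) raises the lower bound to 6.
A route of 6 moves exists: T → O → K → L → M → Q → R.
Since 6 matches that lower bound, it is optimal.

6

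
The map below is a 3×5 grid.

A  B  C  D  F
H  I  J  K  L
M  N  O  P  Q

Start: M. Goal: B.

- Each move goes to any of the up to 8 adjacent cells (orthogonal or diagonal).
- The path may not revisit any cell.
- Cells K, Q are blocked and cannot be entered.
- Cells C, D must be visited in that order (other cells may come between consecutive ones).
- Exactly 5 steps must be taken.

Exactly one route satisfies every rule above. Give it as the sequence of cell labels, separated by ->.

The waypoints must appear in the order C, D, with no cell reused.
Route from M: 2× up-right (reaching C), right to D, down-left to J, up-left to B — 5 moves in all.
Check: order respected (C at step 2, D at step 3); 5 moves as required.

M -> I -> C -> D -> J -> B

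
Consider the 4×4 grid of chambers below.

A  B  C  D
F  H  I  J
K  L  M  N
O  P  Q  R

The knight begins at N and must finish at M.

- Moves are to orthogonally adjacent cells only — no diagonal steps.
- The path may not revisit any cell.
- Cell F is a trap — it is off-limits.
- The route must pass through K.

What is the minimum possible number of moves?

7

Any route passes through K somewhere between N and M. Summing Manhattan distances along the two legs (N → K → M) gives a lower bound of 3 + 2 = 5 moves.
The shortest route satisfying every rule uses 7 moves: N → R → Q → P → O → K → L → M.
The no-revisit rule (legs can't share cells) pushes the minimum above the 5-move bound; an exhaustive check rules out every length from 5 to 6, leaving 7 as the minimum.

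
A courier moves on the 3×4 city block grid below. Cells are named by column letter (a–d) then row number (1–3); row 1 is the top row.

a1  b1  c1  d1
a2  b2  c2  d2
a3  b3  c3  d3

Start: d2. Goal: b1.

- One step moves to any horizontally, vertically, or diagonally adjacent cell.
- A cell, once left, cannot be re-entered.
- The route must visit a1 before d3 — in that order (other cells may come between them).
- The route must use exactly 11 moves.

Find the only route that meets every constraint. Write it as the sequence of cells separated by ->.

The waypoints must appear in the order a1, d3, with no cell reused.
Route from d2: up 1 to d1, left 1 to c1, down-left 1 to b2, up-left 1 to a1, down 2 to a3, right 3 to d3, up-left 2 to b1 — 11 moves in all.
Check: order respected (a1 at step 4, d3 at step 9); 11 moves as required.

d2 -> d1 -> c1 -> b2 -> a1 -> a2 -> a3 -> b3 -> c3 -> d3 -> c2 -> b1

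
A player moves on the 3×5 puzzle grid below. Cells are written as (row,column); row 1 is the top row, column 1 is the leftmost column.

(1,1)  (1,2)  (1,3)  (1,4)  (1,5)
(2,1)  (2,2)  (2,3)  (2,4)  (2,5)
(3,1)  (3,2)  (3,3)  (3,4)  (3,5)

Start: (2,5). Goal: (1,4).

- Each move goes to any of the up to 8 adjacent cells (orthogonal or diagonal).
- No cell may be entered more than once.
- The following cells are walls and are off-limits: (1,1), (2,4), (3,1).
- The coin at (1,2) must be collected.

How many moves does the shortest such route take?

Any route passes through (1,2) somewhere between (2,5) and (1,4). Summing Chebyshev distances along the two legs ((2,5) → (1,2) → (1,4)) gives a lower bound of 3 + 2 = 5 moves.
A route of 5 moves achieves this: (2,5) → (3,4) → (2,3) → (1,2) → (1,3) → (1,4).
Since 5 matches the lower bound, it is optimal.

5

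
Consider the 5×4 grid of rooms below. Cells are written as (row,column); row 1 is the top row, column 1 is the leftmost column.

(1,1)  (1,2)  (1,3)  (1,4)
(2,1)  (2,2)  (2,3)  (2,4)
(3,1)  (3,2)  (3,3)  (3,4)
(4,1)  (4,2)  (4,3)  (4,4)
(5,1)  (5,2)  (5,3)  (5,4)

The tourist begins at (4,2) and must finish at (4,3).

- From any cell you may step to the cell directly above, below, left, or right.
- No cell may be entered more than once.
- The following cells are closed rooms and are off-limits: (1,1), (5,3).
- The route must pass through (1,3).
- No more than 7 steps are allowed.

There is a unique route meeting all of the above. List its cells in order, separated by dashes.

Any route must reach (1,3) and still end at (4,3) within 7 moves, so the order of the required stops is forced.
Route from (4,2): 3× up (reaching (1,2)), right to (1,3), 3× down (reaching (4,3)) — 7 moves in all.
Check: all required cells visited; 7 ≤ 7 moves.

(4,2) - (3,2) - (2,2) - (1,2) - (1,3) - (2,3) - (3,3) - (4,3)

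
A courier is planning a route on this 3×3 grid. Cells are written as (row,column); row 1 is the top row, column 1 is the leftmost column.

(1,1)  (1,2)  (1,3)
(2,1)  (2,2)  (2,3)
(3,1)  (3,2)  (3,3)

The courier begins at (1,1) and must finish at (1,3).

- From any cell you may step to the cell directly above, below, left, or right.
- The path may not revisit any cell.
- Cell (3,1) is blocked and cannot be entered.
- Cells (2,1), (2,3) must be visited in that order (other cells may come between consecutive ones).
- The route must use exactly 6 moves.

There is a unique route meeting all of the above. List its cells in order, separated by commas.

The waypoints must appear in the order (2,1), (2,3), with no cell reused.
Route from (1,1): down 1 to (2,1), right 1 to (2,2), down 1 to (3,2), right 1 to (3,3), up 2 to (1,3) — 6 moves in all.
Check: order respected ((2,1) at step 1, (2,3) at step 5); 6 moves as required.

(1,1), (2,1), (2,2), (3,2), (3,3), (2,3), (1,3)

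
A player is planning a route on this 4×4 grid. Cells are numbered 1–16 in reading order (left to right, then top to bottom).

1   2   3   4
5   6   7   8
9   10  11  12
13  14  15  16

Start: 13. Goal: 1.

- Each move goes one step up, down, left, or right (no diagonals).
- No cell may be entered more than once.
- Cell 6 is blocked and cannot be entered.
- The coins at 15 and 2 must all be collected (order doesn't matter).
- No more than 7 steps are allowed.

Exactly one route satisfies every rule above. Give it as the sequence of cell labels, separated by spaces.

13 14 15 11 7 3 2 1

The 7-move cap with required stops at 15, 2 leaves no slack for detours.
Route from 13: 2× right (reaching 15), 3× up (reaching 3), 2× left (reaching 1) — 7 moves in all.
Check: all required cells visited; 7 ≤ 7 moves.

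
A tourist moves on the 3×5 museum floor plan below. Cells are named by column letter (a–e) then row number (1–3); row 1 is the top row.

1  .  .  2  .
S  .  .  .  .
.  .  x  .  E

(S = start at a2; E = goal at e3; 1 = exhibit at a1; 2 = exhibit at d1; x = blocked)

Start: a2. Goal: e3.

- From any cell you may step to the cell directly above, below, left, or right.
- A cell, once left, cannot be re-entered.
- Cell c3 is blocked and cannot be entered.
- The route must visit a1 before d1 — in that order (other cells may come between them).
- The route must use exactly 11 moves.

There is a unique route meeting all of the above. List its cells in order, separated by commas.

a2, a1, b1, b2, c2, c1, d1, e1, e2, d2, d3, e3

The waypoints must appear in the order a1, d1, with no cell reused.
Route from a2: up to a1, right to b1, down to b2, right to c2, up to c1, 2× right (reaching e1), down to e2, left to d2, down to d3, right to e3 — 11 moves in all.
Check: order respected (1 at step 1, 2 at step 6); 11 moves as required.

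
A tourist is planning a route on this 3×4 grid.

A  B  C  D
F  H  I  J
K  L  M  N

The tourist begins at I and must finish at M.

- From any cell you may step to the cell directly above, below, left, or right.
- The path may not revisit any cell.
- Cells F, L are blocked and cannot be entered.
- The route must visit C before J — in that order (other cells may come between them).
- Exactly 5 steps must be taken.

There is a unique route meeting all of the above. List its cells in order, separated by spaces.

I C D J N M

The waypoints must appear in the order C, J, with no cell reused.
Route from I: up 1 to C, right 1 to D, down 2 to N, left 1 to M — 5 moves in all.
Check: order respected (C at step 1, J at step 3); 5 moves as required.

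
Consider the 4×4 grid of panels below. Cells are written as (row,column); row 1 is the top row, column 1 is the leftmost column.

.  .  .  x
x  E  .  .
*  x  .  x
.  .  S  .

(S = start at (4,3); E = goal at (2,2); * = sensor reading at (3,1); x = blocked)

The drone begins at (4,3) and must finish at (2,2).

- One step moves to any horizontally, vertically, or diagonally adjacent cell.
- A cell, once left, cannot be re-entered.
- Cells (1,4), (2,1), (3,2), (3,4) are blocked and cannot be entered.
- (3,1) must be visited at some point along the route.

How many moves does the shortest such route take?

3

Any route passes through (3,1) somewhere between (4,3) and (2,2). Summing Chebyshev distances along the two legs ((4,3) → (3,1) → (2,2)) gives a lower bound of 2 + 1 = 3 moves.
A route of 3 moves achieves this: (4,3) → (4,2) → (3,1) → (2,2).
Since 3 matches the lower bound, it is optimal.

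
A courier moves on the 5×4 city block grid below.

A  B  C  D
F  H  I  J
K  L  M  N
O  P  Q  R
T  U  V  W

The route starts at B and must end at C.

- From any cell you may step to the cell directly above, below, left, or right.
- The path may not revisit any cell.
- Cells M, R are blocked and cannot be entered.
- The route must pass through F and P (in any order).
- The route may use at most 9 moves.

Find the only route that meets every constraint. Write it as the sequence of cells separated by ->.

B -> A -> F -> K -> O -> P -> L -> H -> I -> C

The budget equals the shortest possible length, so every move has to be on a shortest route through the required cells.
Route from B: left to A, 3× down (reaching O), right to P, 2× up (reaching H), right to I, up to C — 9 moves in all.
Check: all required cells visited; 9 ≤ 9 moves.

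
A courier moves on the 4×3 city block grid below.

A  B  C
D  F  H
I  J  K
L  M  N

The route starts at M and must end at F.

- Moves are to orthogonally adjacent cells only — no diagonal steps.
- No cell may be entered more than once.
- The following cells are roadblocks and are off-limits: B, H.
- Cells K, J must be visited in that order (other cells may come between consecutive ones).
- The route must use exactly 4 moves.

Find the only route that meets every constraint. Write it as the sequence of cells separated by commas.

The waypoints must appear in the order K, J, with no cell reused.
Route from M: right 1 to N, up 1 to K, left 1 to J, up 1 to F — 4 moves in all.
Check: order respected (K at step 2, J at step 3); 4 moves as required.

M, N, K, J, F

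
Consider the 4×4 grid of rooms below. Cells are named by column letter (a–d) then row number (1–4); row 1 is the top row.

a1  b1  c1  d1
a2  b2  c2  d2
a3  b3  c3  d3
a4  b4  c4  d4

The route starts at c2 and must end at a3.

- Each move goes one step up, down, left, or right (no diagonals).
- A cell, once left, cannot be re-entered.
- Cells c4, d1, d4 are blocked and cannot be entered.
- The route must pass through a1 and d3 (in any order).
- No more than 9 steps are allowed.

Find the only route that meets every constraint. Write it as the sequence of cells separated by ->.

The budget equals the shortest possible length, so every move has to be on a shortest route through the required cells.
Route from c2: right to d2, down to d3, 2× left (reaching b3), 2× up (reaching b1), left to a1, 2× down (reaching a3) — 9 moves in all.
Check: all required cells visited; 9 ≤ 9 moves.

c2 -> d2 -> d3 -> c3 -> b3 -> b2 -> b1 -> a1 -> a2 -> a3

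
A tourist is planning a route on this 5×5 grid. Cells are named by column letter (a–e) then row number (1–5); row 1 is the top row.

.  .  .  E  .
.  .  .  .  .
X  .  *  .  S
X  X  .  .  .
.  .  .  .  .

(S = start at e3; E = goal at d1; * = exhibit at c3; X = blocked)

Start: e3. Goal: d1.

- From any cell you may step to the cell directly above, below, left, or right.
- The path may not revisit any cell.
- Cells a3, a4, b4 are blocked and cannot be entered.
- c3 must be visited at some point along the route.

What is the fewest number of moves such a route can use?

5

Any route passes through c3 somewhere between e3 and d1. Summing Manhattan distances along the two legs (e3 → c3 → d1) gives a lower bound of 2 + 3 = 5 moves.
A route of 5 moves achieves this: e3 → d3 → c3 → c2 → c1 → d1.
Since 5 matches the lower bound, it is optimal.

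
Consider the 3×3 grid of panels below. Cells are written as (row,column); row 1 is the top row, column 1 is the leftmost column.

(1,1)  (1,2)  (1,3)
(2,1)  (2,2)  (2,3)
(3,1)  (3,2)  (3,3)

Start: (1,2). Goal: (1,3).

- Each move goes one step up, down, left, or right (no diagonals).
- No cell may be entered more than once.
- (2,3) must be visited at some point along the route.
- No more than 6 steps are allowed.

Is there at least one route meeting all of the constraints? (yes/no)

yes

One route that works: (1,2) → (2,2) → (2,3) → (1,3).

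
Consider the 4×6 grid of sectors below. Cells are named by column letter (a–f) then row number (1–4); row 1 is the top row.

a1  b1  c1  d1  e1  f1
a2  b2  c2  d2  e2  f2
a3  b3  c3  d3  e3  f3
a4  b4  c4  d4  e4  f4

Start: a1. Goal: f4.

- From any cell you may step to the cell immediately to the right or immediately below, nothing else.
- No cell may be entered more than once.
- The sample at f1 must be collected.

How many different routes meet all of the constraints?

1

A right/down-only route from a1 to f4 makes exactly 3 down-moves and 5 right-moves in some order.
With no other constraints that would be C(8,3) = 56 routes.
Split at f1 and multiply the segment counts: a1→f1: 1; f1→f4: 1; product = 1.
That gives 1 route.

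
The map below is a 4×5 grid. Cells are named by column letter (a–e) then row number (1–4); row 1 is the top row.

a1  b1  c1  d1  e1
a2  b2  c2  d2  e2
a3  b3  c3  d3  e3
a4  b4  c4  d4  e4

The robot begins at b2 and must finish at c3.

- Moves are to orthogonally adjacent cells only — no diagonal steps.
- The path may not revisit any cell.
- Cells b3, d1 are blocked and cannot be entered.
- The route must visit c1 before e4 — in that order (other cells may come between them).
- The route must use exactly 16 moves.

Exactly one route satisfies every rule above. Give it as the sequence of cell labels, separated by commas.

The waypoints must appear in the order c1, e4, with no cell reused.
Route from b2: right to c2, up to c1, 2× left (reaching a1), 3× down (reaching a4), 4× right (reaching e4), 2× up (reaching e2), left to d2, down to d3, left to c3 — 16 moves in all.
Check: order respected (c1 at step 2, e4 at step 11); 16 moves as required.

b2, c2, c1, b1, a1, a2, a3, a4, b4, c4, d4, e4, e3, e2, d2, d3, c3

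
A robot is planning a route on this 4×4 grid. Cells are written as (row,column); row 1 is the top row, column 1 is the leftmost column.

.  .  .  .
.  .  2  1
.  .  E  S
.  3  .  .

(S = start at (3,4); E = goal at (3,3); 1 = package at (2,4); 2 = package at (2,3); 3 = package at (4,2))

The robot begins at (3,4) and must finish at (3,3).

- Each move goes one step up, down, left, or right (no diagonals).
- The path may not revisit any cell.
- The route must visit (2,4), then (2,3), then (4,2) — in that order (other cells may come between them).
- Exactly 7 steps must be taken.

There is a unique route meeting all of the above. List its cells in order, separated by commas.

(3,4), (2,4), (2,3), (2,2), (3,2), (4,2), (4,3), (3,3)

The waypoints must appear in the order (2,4), (2,3), (4,2), with no cell reused.
Route from (3,4): up 1 to (2,4), left 2 to (2,2), down 2 to (4,2), right 1 to (4,3), up 1 to (3,3) — 7 moves in all.
Check: order respected (1 at step 1, 2 at step 2, 3 at step 5); 7 moves as required.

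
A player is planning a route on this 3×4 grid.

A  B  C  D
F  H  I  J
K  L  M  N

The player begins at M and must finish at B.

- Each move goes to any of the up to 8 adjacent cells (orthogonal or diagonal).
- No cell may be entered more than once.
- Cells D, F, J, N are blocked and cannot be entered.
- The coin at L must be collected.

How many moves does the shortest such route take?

3

Any route passes through L somewhere between M and B. Summing Chebyshev distances along the two legs (M → L → B) gives a lower bound of 1 + 2 = 3 moves.
A route of 3 moves achieves this: M → L → H → B.
Since 3 matches the lower bound, it is optimal.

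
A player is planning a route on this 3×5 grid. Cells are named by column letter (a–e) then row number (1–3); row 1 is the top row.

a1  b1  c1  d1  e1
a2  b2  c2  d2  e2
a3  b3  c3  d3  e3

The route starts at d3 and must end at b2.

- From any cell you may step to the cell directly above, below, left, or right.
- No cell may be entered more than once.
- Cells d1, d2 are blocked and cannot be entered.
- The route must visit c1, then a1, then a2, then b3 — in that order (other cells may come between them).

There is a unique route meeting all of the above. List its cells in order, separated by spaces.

d3 c3 c2 c1 b1 a1 a2 a3 b3 b2

The waypoints must appear in the order c1, a1, a2, b3, with no cell reused.
Route from d3: left 1 to c3, up 2 to c1, left 2 to a1, down 2 to a3, right 1 to b3, up 1 to b2 — 9 moves in all.
Check: order respected (c1 at step 3, a1 at step 5, a2 at step 6, b3 at step 8).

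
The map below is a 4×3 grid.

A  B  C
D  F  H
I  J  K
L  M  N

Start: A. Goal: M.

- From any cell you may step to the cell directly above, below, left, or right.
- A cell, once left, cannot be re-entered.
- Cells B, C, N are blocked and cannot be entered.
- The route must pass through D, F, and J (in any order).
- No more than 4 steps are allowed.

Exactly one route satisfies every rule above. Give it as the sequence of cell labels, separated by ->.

The budget equals the shortest possible length, so every move has to be on a shortest route through the required cells.
Route from A: down to D, right to F, 2× down (reaching M) — 4 moves in all.
Check: all required cells visited; 4 ≤ 4 moves.

A -> D -> F -> J -> M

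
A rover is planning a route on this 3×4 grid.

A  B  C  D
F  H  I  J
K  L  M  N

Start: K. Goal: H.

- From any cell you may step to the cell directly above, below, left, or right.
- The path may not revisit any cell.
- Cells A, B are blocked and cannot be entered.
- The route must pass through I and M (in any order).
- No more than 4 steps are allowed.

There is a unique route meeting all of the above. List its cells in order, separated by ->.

The 4-move cap with required stops at I, M leaves no slack for detours.
Route from K: right 2 to M, up 1 to I, left 1 to H — 4 moves in all.
Check: all required cells visited; 4 ≤ 4 moves.

K -> L -> M -> I -> H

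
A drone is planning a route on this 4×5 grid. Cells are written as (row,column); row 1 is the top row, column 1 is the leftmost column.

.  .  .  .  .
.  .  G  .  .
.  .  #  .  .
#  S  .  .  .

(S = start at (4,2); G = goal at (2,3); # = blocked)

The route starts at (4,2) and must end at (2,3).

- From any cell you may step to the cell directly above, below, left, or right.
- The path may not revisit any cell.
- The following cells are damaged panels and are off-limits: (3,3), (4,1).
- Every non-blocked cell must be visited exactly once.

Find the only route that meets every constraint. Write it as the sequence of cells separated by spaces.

Need to visit all 18 open cells exactly once, starting at (4,2) and ending at (2,3).
Cell (3,1) has only two open neighbours ((2,1) and (3,2)), so the path must pass straight through it: one of those is the cell it's entered from and the other is where it exits.
Route from (4,2): right 3 to (4,5), up 1 to (3,5), left 1 to (3,4), up 1 to (2,4), right 1 to (2,5), up 1 to (1,5), left 4 to (1,1), down 2 to (3,1), right 1 to (3,2), up 1 to (2,2), right 1 to (2,3) — 17 moves in all.
Check: all 18 open cells covered.

(4,2) (4,3) (4,4) (4,5) (3,5) (3,4) (2,4) (2,5) (1,5) (1,4) (1,3) (1,2) (1,1) (2,1) (3,1) (3,2) (2,2) (2,3)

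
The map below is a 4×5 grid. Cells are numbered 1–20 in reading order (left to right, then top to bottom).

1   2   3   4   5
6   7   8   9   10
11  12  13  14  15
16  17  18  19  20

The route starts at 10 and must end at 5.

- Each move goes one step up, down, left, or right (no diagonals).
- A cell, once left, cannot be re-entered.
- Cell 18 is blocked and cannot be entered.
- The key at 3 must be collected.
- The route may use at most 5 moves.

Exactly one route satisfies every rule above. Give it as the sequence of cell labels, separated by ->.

10 -> 9 -> 8 -> 3 -> 4 -> 5

The 5-move cap with required stops at 3 leaves no slack for detours.
Route from 10: left 2 to 8, up 1 to 3, right 2 to 5 — 5 moves in all.
Check: all required cells visited; 5 ≤ 5 moves.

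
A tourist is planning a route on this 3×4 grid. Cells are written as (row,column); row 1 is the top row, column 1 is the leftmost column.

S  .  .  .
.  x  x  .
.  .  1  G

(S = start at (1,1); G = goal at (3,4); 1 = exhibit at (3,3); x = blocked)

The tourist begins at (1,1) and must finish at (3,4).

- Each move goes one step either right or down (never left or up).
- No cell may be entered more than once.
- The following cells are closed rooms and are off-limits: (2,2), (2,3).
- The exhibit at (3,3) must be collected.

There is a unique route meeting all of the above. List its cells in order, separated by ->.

(1,1) -> (2,1) -> (3,1) -> (3,2) -> (3,3) -> (3,4)

Moves only go right or down, so the column and row indices never decrease.
Route from (1,1): down 2 to (3,1), right 3 to (3,4) — 5 moves in all.
Check: all required cells visited.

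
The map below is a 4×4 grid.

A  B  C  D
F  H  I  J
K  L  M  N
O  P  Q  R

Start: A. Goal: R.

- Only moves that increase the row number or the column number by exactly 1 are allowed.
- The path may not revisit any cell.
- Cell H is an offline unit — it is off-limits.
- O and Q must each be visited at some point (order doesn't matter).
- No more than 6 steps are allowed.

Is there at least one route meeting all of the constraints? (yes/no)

yes

One route that works: A → F → K → O → P → Q → R.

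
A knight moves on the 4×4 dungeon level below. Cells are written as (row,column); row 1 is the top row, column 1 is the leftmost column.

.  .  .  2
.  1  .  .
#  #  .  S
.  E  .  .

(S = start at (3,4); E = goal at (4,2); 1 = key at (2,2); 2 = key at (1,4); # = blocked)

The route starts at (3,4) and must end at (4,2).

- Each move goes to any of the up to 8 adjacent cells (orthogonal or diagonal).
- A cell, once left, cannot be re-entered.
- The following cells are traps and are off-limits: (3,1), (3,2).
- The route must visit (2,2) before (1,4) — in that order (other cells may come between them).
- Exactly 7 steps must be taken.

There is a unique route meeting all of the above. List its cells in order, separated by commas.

(3,4), (2,3), (2,2), (1,3), (1,4), (2,4), (3,3), (4,2)

The waypoints must appear in the order (2,2), (1,4), with no cell reused.
Route from (3,4): up-left to (2,3), left to (2,2), up-right to (1,3), right to (1,4), down to (2,4), 2× down-left (reaching (4,2)) — 7 moves in all.
Check: order respected (1 at step 2, 2 at step 4); 7 moves as required.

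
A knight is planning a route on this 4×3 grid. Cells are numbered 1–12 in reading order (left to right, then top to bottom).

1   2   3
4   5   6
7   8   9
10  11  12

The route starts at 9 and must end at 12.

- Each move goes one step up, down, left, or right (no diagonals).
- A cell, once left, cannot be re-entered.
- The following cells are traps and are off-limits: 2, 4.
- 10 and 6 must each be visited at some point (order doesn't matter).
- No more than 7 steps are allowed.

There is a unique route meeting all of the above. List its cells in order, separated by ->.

The 7-move cap with required stops at 10, 6 leaves no slack for detours.
Route from 9: up 1 to 6, left 1 to 5, down 1 to 8, left 1 to 7, down 1 to 10, right 2 to 12 — 7 moves in all.
Check: all required cells visited; 7 ≤ 7 moves.

9 -> 6 -> 5 -> 8 -> 7 -> 10 -> 11 -> 12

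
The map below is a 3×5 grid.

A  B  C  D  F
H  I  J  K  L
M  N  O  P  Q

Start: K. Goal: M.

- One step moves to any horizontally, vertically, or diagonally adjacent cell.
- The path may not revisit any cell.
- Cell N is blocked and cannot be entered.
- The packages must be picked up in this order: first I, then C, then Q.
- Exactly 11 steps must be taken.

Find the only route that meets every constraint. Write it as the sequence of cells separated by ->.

The waypoints must appear in the order I, C, Q, with no cell reused.
Route from K: down-left 1 to O, up-left 1 to I, up-right 1 to C, right 1 to D, down-right 1 to L, down 1 to Q, left 1 to P, up-left 2 to B, down-left 1 to H, down 1 to M — 11 moves in all.
Check: order respected (I at step 2, C at step 3, Q at step 6); 11 moves as required.

K -> O -> I -> C -> D -> L -> Q -> P -> J -> B -> H -> M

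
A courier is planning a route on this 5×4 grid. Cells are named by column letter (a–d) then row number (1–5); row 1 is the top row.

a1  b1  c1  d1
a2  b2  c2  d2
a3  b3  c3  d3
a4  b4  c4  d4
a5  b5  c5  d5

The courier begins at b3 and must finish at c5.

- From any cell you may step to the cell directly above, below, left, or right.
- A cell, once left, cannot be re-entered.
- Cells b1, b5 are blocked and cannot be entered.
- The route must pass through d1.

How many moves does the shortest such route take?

9

Any route passes through d1 somewhere between b3 and c5. Summing Manhattan distances along the two legs (b3 → d1 → c5) gives a lower bound of 4 + 5 = 9 moves.
A route of 9 moves achieves this: b3 → b2 → c2 → c1 → d1 → d2 → d3 → d4 → d5 → c5.
Since 9 matches the lower bound, it is optimal.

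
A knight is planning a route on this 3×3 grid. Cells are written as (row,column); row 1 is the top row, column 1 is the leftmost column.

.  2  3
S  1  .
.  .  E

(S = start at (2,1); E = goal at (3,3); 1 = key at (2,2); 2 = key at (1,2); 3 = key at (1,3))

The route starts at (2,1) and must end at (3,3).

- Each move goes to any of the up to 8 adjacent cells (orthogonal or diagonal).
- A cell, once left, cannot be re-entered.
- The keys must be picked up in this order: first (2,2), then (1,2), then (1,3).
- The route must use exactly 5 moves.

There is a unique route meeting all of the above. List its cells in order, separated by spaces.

(2,1) (2,2) (1,2) (1,3) (2,3) (3,3)

The waypoints must appear in the order (2,2), (1,2), (1,3), with no cell reused.
Route from (2,1): right 1 to (2,2), up 1 to (1,2), right 1 to (1,3), down 2 to (3,3) — 5 moves in all.
Check: order respected (1 at step 1, 2 at step 2, 3 at step 3); 5 moves as required.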